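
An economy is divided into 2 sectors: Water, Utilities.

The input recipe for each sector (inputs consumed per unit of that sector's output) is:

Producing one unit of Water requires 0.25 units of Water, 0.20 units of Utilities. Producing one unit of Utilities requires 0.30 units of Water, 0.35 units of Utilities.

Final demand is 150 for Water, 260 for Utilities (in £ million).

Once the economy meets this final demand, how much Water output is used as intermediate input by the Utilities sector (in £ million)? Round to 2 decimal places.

I − A =
  [   0.75    -0.30]
  [  -0.20     0.65]
det(I−A) = (0.75)(0.65) − (-0.30)(-0.20) = 0.4275
adj(I−A) = [[0.65, 0.30], [0.20, 0.75]]
(I − A)⁻¹ = adj(I−A) / det(I−A) ≈
  [   1.5205     0.7018]
  [   0.4678     1.7544]
First solve x = (I − A)⁻¹ d = adj(I−A)·d / det(I−A); in particular x_2 = (0.20·150 + 0.75·260) / 0.4275 = 225.00 / 0.4275 ≈ 526.3158.
Intermediate flow from 1 to 2: z_12 = a_12 · x_2 = 0.30 × 225.00 / 0.4275 = 67.50 / 0.4275 ≈ 157.89.

z_12 = 157.89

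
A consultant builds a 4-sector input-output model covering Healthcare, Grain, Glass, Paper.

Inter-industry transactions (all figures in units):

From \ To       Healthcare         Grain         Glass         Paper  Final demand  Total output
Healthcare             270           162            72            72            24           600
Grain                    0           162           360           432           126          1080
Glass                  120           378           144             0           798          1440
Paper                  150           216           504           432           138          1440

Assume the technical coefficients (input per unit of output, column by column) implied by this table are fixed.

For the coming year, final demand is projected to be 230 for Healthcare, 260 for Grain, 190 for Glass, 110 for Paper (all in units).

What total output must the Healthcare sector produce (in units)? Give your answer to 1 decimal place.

x_1 = 834.4

Technical coefficients a_ij = z_ij / X_j:
  a_11 = 270/600 = 0.45, a_21 = 0/600 = 0.00, a_31 = 120/600 = 0.20, a_41 = 150/600 = 0.25
  a_12 = 162/1080 = 0.15, a_22 = 162/1080 = 0.15, a_32 = 378/1080 = 0.35, a_42 = 216/1080 = 0.20
  a_13 = 72/1440 = 0.05, a_23 = 360/1440 = 0.25, a_33 = 144/1440 = 0.10, a_43 = 504/1440 = 0.35
  a_14 = 72/1440 = 0.05, a_24 = 432/1440 = 0.30, a_34 = 0/1440 = 0.00, a_44 = 432/1440 = 0.30
I − A =
  [   0.55    -0.15    -0.05    -0.05]
  [   0.00     0.85    -0.25    -0.30]
  [  -0.20    -0.35     0.90     0.00]
  [  -0.25    -0.20    -0.35     0.70]
Compute the cofactors C_ij = (−1)^(i+j)·(3×3 minor ij) of I−A; the adjugate is their transpose:
adj(I−A) = Cᵀ =
  [ 0.383500   0.121875   0.086125   0.079625]
  [ 0.123500   0.324750   0.154625   0.148000]
  [ 0.133250   0.153375   0.272375   0.075250]
  [ 0.238875   0.213000   0.211125   0.356625]
det(I−A) = Σ_j (I−A)_1j·C_1j = (0.55)(0.383500) + (-0.15)(0.123500) + (-0.05)(0.133250) + (-0.05)(0.238875) = 0.17379375
(I − A)⁻¹ = adj(I−A) / det(I−A) ≈
  [   2.2066     0.7013     0.4956     0.4582]
  [   0.7106     1.8686     0.8897     0.8516]
  [   0.7667     0.8825     1.5672     0.4330]
  [   1.3745     1.2256     1.2148     2.0520]
x = (I − A)⁻¹ d = adj(I−A)·d / det(I−A), with det(I−A) = 0.17379375:
  x_1 = (0.383500·230 + 0.121875·260 + 0.086125·190 + 0.079625·110) / 0.17379375 = 145.015 / 0.17379375 ≈ 834.4
  x_2 = (0.123500·230 + 0.324750·260 + 0.154625·190 + 0.148000·110) / 0.17379375 = 158.49875 / 0.17379375 ≈ 912.0
  x_3 = (0.133250·230 + 0.153375·260 + 0.272375·190 + 0.075250·110) / 0.17379375 = 130.55375 / 0.17379375 ≈ 751.2
  x_4 = (0.238875·230 + 0.213000·260 + 0.211125·190 + 0.356625·110) / 0.17379375 = 189.66375 / 0.17379375 ≈ 1091.3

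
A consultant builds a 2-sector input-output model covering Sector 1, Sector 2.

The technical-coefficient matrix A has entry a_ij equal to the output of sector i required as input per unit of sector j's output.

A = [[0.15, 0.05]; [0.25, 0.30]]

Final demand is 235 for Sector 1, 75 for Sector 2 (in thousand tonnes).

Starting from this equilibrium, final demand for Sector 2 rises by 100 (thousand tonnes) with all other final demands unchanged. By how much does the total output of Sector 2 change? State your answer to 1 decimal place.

Δx_2 = 145.9

I − A =
  [   0.85    -0.05]
  [  -0.25     0.70]
det(I−A) = (0.85)(0.70) − (-0.05)(-0.25) = 0.5825
adj(I−A) = [[0.70, 0.05], [0.25, 0.85]]
(I − A)⁻¹ = adj(I−A) / det(I−A) ≈
  [   1.2017     0.0858]
  [   0.4292     1.4592]
Δx = (I − A)⁻¹ Δd with Δd having +100 in the Sector 2 component and 0 elsewhere.
So Δx_2 = L_22 · (+100), where L_22 = adj(I−A)_22 / det(I−A) = 0.85 / 0.5825.
Δx_2 = 0.85 × (+100) / 0.5825 = 85.00 / 0.5825 ≈ 145.9.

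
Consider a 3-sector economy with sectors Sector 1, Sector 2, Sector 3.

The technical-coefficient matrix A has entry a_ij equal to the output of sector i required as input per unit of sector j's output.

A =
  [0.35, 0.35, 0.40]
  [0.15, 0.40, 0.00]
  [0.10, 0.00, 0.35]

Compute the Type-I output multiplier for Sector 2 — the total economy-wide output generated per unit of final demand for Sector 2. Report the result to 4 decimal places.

m_2 = 3.3013

I − A =
  [   0.65    -0.35    -0.40]
  [  -0.15     0.60     0.00]
  [  -0.10     0.00     0.65]
Cofactors of I−A, C_ij = (−1)^(i+j)·(minor ij) (rows/columns in the sector order above):
  C_11 = (0.60)(0.65) − (0.00)(0.00) = 0.3900
  C_12 = −[(-0.15)(0.65) − (0.00)(-0.10)] = 0.0975
  C_13 = (-0.15)(0.00) − (0.60)(-0.10) = 0.0600
  C_21 = −[(-0.35)(0.65) − (-0.40)(0.00)] = 0.2275
  C_22 = (0.65)(0.65) − (-0.40)(-0.10) = 0.3825
  C_23 = −[(0.65)(0.00) − (-0.35)(-0.10)] = 0.0350
  C_31 = (-0.35)(0.00) − (-0.40)(0.60) = 0.2400
  C_32 = −[(0.65)(0.00) − (-0.40)(-0.15)] = 0.0600
  C_33 = (0.65)(0.60) − (-0.35)(-0.15) = 0.3375
det(I−A) = Σ_j (I−A)_1j·C_1j = (0.65)(0.3900) + (-0.35)(0.0975) + (-0.40)(0.0600) = 0.195375
adj(I−A) = Cᵀ =
  [ 0.3900   0.2275   0.2400]
  [ 0.0975   0.3825   0.0600]
  [ 0.0600   0.0350   0.3375]
(I − A)⁻¹ = adj(I−A) / det(I−A) ≈
  [   1.99616     1.16443     1.22841]
  [   0.49904     1.95777     0.30710]
  [   0.30710     0.17914     1.72745]
The output multiplier for sector j is the column-j sum of the Leontief inverse (I − A)⁻¹ = adj(I−A) / det(I−A).
Column 2 of adj(I−A): (0.2275, 0.3825, 0.0350); det(I−A) = 0.195375.
m_2 = (0.2275 + 0.3825 + 0.0350) / 0.195375 = 0.645 / 0.195375 ≈ 3.3013.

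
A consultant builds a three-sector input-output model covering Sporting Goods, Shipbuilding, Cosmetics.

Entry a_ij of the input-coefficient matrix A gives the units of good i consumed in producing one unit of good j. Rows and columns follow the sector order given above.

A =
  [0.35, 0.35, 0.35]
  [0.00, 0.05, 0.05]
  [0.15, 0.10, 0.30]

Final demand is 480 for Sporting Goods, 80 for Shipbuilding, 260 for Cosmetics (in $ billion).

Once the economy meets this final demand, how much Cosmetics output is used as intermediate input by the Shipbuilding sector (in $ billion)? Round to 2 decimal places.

z_32 = 11.75

I − A =
  [   0.65    -0.35    -0.35]
  [   0.00     0.95    -0.05]
  [  -0.15    -0.10     0.70]
Cofactors of I−A, C_ij = (−1)^(i+j)·(minor ij) (rows/columns in the sector order above):
  C_11 = (0.95)(0.70) − (-0.05)(-0.10) = 0.6600
  C_12 = −[(0.00)(0.70) − (-0.05)(-0.15)] = 0.0075
  C_13 = (0.00)(-0.10) − (0.95)(-0.15) = 0.1425
  C_21 = −[(-0.35)(0.70) − (-0.35)(-0.10)] = 0.2800
  C_22 = (0.65)(0.70) − (-0.35)(-0.15) = 0.4025
  C_23 = −[(0.65)(-0.10) − (-0.35)(-0.15)] = 0.1175
  C_31 = (-0.35)(-0.05) − (-0.35)(0.95) = 0.3500
  C_32 = −[(0.65)(-0.05) − (-0.35)(0.00)] = 0.0325
  C_33 = (0.65)(0.95) − (-0.35)(0.00) = 0.6175
det(I−A) = Σ_j (I−A)_1j·C_1j = (0.65)(0.6600) + (-0.35)(0.0075) + (-0.35)(0.1425) = 0.3765
adj(I−A) = Cᵀ =
  [ 0.6600   0.2800   0.3500]
  [ 0.0075   0.4025   0.0325]
  [ 0.1425   0.1175   0.6175]
(I − A)⁻¹ = adj(I−A) / det(I−A) ≈
  [   1.7530     0.7437     0.9296]
  [   0.0199     1.0691     0.0863]
  [   0.3785     0.3121     1.6401]
First solve x = (I − A)⁻¹ d = adj(I−A)·d / det(I−A); in particular x_2 = (0.0075·480 + 0.4025·80 + 0.0325·260) / 0.3765 = 44.25 / 0.3765 ≈ 117.5299.
Intermediate flow from 3 to 2: z_32 = a_32 · x_2 = 0.10 × 44.25 / 0.3765 = 4.425 / 0.3765 ≈ 11.75.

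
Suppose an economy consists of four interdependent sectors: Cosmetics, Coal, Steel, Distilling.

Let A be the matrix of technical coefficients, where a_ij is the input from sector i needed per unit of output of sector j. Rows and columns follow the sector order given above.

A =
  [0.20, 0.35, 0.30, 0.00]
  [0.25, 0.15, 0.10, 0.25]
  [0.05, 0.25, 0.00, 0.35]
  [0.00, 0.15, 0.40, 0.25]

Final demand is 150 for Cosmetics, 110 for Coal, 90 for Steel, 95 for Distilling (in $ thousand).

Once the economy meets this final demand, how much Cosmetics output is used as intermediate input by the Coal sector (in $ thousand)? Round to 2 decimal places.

z_12 = 157.66

I − A =
  [   0.80    -0.35    -0.30     0.00]
  [  -0.25     0.85    -0.10    -0.25]
  [  -0.05    -0.25     1.00    -0.35]
  [   0.00    -0.15    -0.40     0.75]
Compute the cofactors C_ij = (−1)^(i+j)·(3×3 minor ij) of I−A; the adjugate is their transpose:
adj(I−A) = Cᵀ =
  [ 0.432000   0.285500   0.241250   0.207750]
  [ 0.161250   0.476750   0.196250   0.250500]
  [ 0.090000   0.205125   0.414375   0.261750]
  [ 0.080250   0.204750   0.260250   0.539250]
det(I−A) = Σ_j (I−A)_1j·C_1j = (0.80)(0.432000) + (-0.35)(0.161250) + (-0.30)(0.090000) + (0.00)(0.080250) = 0.2621625
(I − A)⁻¹ = adj(I−A) / det(I−A) ≈
  [   1.6478     1.0890     0.9202     0.7924]
  [   0.6151     1.8185     0.7486     0.9555]
  [   0.3433     0.7824     1.5806     0.9984]
  [   0.3061     0.7810     0.9927     2.0569]
First solve x = (I − A)⁻¹ d = adj(I−A)·d / det(I−A); in particular x_2 = (0.161250·150 + 0.476750·110 + 0.196250·90 + 0.250500·95) / 0.2621625 = 118.09 / 0.2621625 ≈ 450.4458.
Intermediate flow from 1 to 2: z_12 = a_12 · x_2 = 0.35 × 118.09 / 0.2621625 = 41.3315 / 0.2621625 ≈ 157.66.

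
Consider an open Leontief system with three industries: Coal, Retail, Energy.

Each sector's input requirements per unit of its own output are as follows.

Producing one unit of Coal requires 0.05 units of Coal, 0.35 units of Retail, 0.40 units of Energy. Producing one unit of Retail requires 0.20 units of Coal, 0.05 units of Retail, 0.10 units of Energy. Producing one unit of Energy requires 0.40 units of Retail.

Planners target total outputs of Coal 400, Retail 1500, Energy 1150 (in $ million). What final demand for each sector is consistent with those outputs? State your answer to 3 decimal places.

d_C = 80.000, d_R = 825.000, d_E = 840.000

I − A =
  [   0.95    -0.20     0.00]
  [  -0.35     0.95    -0.40]
  [  -0.40    -0.10     1.00]
d = (I − A) x:
  d_C = (+0.95)·400 + (-0.20)·1500 + (+0.00)·1150 = 80.000
  d_R = (-0.35)·400 + (+0.95)·1500 + (-0.40)·1150 = 825.000
  d_E = (-0.40)·400 + (-0.10)·1500 + (+1.00)·1150 = 840.000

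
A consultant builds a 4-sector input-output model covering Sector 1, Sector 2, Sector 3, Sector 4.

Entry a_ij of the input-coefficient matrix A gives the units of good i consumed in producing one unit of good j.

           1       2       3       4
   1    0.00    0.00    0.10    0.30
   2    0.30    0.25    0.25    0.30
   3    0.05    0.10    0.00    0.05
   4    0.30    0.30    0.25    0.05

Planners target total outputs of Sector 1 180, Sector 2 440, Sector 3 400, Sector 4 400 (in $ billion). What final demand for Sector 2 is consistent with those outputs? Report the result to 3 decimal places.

d_2 = 56.000

I − A =
  [   1.00     0.00    -0.10    -0.30]
  [  -0.30     0.75    -0.25    -0.30]
  [  -0.05    -0.10     1.00    -0.05]
  [  -0.30    -0.30    -0.25     0.95]
d = (I − A) x:
  d_1 = (+1.00)·180 + (+0.00)·440 + (-0.10)·400 + (-0.30)·400 = 20.000
  d_2 = (-0.30)·180 + (+0.75)·440 + (-0.25)·400 + (-0.30)·400 = 56.000
  d_3 = (-0.05)·180 + (-0.10)·440 + (+1.00)·400 + (-0.05)·400 = 327.000
  d_4 = (-0.30)·180 + (-0.30)·440 + (-0.25)·400 + (+0.95)·400 = 94.000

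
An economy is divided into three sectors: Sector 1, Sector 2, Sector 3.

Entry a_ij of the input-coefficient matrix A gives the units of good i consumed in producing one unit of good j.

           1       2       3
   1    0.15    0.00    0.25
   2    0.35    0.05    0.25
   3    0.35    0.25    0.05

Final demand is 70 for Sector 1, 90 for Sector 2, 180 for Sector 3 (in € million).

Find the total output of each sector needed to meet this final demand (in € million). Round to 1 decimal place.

x_1 = 176.0, x_2 = 243.3, x_3 = 318.3

I − A =
  [   0.85     0.00    -0.25]
  [  -0.35     0.95    -0.25]
  [  -0.35    -0.25     0.95]
Cofactors of I−A, C_ij = (−1)^(i+j)·(minor ij) (rows/columns in the sector order above):
  C_11 = (0.95)(0.95) − (-0.25)(-0.25) = 0.8400
  C_12 = −[(-0.35)(0.95) − (-0.25)(-0.35)] = 0.4200
  C_13 = (-0.35)(-0.25) − (0.95)(-0.35) = 0.4200
  C_21 = −[(0.00)(0.95) − (-0.25)(-0.25)] = 0.0625
  C_22 = (0.85)(0.95) − (-0.25)(-0.35) = 0.7200
  C_23 = −[(0.85)(-0.25) − (0.00)(-0.35)] = 0.2125
  C_31 = (0.00)(-0.25) − (-0.25)(0.95) = 0.2375
  C_32 = −[(0.85)(-0.25) − (-0.25)(-0.35)] = 0.3000
  C_33 = (0.85)(0.95) − (0.00)(-0.35) = 0.8075
det(I−A) = Σ_j (I−A)_1j·C_1j = (0.85)(0.8400) + (0.00)(0.4200) + (-0.25)(0.4200) = 0.6090
adj(I−A) = Cᵀ =
  [ 0.8400   0.0625   0.2375]
  [ 0.4200   0.7200   0.3000]
  [ 0.4200   0.2125   0.8075]
(I − A)⁻¹ = adj(I−A) / det(I−A) ≈
  [   1.3793     0.1026     0.3900]
  [   0.6897     1.1823     0.4926]
  [   0.6897     0.3489     1.3259]
x = (I − A)⁻¹ d = adj(I−A)·d / det(I−A), with det(I−A) = 0.6090:
  x_1 = (0.8400·70 + 0.0625·90 + 0.2375·180) / 0.6090 = 107.175 / 0.6090 ≈ 176.0
  x_2 = (0.4200·70 + 0.7200·90 + 0.3000·180) / 0.6090 = 148.20 / 0.6090 ≈ 243.3
  x_3 = (0.4200·70 + 0.2125·90 + 0.8075·180) / 0.6090 = 193.875 / 0.6090 ≈ 318.3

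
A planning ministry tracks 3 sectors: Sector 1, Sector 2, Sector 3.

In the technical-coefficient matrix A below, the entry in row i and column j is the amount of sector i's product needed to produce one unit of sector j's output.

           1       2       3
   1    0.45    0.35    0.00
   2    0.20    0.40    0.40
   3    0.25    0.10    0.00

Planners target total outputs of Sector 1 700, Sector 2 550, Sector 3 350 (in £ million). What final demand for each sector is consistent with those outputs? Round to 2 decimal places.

I − A =
  [   0.55    -0.35     0.00]
  [  -0.20     0.60    -0.40]
  [  -0.25    -0.10     1.00]
d = (I − A) x:
  d_1 = (+0.55)·700 + (-0.35)·550 + (+0.00)·350 = 192.50
  d_2 = (-0.20)·700 + (+0.60)·550 + (-0.40)·350 = 50.00
  d_3 = (-0.25)·700 + (-0.10)·550 + (+1.00)·350 = 120.00

d_1 = 192.50, d_2 = 50.00, d_3 = 120.00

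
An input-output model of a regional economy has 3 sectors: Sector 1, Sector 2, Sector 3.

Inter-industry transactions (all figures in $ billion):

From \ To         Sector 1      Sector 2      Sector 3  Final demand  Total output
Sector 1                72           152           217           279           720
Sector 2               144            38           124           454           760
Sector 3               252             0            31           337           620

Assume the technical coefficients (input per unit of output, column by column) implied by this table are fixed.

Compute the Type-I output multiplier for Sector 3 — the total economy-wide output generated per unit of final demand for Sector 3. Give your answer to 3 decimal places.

Technical coefficients a_ij = z_ij / X_j:
  a_11 = 72/720 = 0.10, a_21 = 144/720 = 0.20, a_31 = 252/720 = 0.35
  a_12 = 152/760 = 0.20, a_22 = 38/760 = 0.05, a_32 = 0/760 = 0.00
  a_13 = 217/620 = 0.35, a_23 = 124/620 = 0.20, a_33 = 31/620 = 0.05
I − A =
  [   0.90    -0.20    -0.35]
  [  -0.20     0.95    -0.20]
  [  -0.35     0.00     0.95]
Cofactors of I−A, C_ij = (−1)^(i+j)·(minor ij) (rows/columns in the sector order above):
  C_11 = (0.95)(0.95) − (-0.20)(0.00) = 0.9025
  C_12 = −[(-0.20)(0.95) − (-0.20)(-0.35)] = 0.2600
  C_13 = (-0.20)(0.00) − (0.95)(-0.35) = 0.3325
  C_21 = −[(-0.20)(0.95) − (-0.35)(0.00)] = 0.1900
  C_22 = (0.90)(0.95) − (-0.35)(-0.35) = 0.7325
  C_23 = −[(0.90)(0.00) − (-0.20)(-0.35)] = 0.0700
  C_31 = (-0.20)(-0.20) − (-0.35)(0.95) = 0.3725
  C_32 = −[(0.90)(-0.20) − (-0.35)(-0.20)] = 0.2500
  C_33 = (0.90)(0.95) − (-0.20)(-0.20) = 0.8150
det(I−A) = Σ_j (I−A)_1j·C_1j = (0.90)(0.9025) + (-0.20)(0.2600) + (-0.35)(0.3325) = 0.643875
adj(I−A) = Cᵀ =
  [ 0.9025   0.1900   0.3725]
  [ 0.2600   0.7325   0.2500]
  [ 0.3325   0.0700   0.8150]
(I − A)⁻¹ = adj(I−A) / det(I−A) ≈
  [   1.4017     0.2951     0.5785]
  [   0.4038     1.1376     0.3883]
  [   0.5164     0.1087     1.2658]
The output multiplier for sector j is the column-j sum of the Leontief inverse (I − A)⁻¹ = adj(I−A) / det(I−A).
Column 3 of adj(I−A): (0.3725, 0.2500, 0.8150); det(I−A) = 0.643875.
m_3 = (0.3725 + 0.2500 + 0.8150) / 0.643875 = 1.4375 / 0.643875 ≈ 2.233.

m_3 = 2.233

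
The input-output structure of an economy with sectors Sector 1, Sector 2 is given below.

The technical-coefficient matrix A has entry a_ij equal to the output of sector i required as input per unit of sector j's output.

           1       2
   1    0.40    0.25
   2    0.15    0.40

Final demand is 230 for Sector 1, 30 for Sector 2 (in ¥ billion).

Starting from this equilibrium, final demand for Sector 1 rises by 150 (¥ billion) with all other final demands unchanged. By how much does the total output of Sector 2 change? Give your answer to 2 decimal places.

I − A =
  [   0.60    -0.25]
  [  -0.15     0.60]
det(I−A) = (0.60)(0.60) − (-0.25)(-0.15) = 0.3225
adj(I−A) = [[0.60, 0.25], [0.15, 0.60]]
(I − A)⁻¹ = adj(I−A) / det(I−A) ≈
  [   1.8605     0.7752]
  [   0.4651     1.8605]
Δx = (I − A)⁻¹ Δd with Δd having +150 in the Sector 1 component and 0 elsewhere.
So Δx_2 = L_21 · (+150), where L_21 = adj(I−A)_21 / det(I−A) = 0.15 / 0.3225.
Δx_2 = 0.15 × (+150) / 0.3225 = 22.50 / 0.3225 ≈ 69.77.

Δx_2 = 69.77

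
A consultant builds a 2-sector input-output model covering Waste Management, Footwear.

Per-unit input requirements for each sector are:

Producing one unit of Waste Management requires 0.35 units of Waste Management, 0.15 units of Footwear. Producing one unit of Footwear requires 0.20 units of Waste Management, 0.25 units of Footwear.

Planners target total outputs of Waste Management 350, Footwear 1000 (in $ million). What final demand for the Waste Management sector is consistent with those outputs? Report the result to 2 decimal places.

I − A =
  [   0.65    -0.20]
  [  -0.15     0.75]
d = (I − A) x:
  d_1 = (+0.65)·350 + (-0.20)·1000 = 27.50
  d_2 = (-0.15)·350 + (+0.75)·1000 = 697.50

d_1 = 27.50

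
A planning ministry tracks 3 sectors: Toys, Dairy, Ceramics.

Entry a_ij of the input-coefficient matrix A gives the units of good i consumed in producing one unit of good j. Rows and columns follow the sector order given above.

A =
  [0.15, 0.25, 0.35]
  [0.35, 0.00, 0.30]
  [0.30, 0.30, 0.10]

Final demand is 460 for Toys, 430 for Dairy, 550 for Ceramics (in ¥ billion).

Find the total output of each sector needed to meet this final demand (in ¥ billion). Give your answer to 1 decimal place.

x_1 = 1679.6, x_2 = 1521.3, x_3 = 1678.1

I − A =
  [   0.85    -0.25    -0.35]
  [  -0.35     1.00    -0.30]
  [  -0.30    -0.30     0.90]
Cofactors of I−A, C_ij = (−1)^(i+j)·(minor ij) (rows/columns in the sector order above):
  C_11 = (1.00)(0.90) − (-0.30)(-0.30) = 0.8100
  C_12 = −[(-0.35)(0.90) − (-0.30)(-0.30)] = 0.4050
  C_13 = (-0.35)(-0.30) − (1.00)(-0.30) = 0.4050
  C_21 = −[(-0.25)(0.90) − (-0.35)(-0.30)] = 0.3300
  C_22 = (0.85)(0.90) − (-0.35)(-0.30) = 0.6600
  C_23 = −[(0.85)(-0.30) − (-0.25)(-0.30)] = 0.3300
  C_31 = (-0.25)(-0.30) − (-0.35)(1.00) = 0.4250
  C_32 = −[(0.85)(-0.30) − (-0.35)(-0.35)] = 0.3775
  C_33 = (0.85)(1.00) − (-0.25)(-0.35) = 0.7625
det(I−A) = Σ_j (I−A)_1j·C_1j = (0.85)(0.8100) + (-0.25)(0.4050) + (-0.35)(0.4050) = 0.4455
adj(I−A) = Cᵀ =
  [ 0.8100   0.3300   0.4250]
  [ 0.4050   0.6600   0.3775]
  [ 0.4050   0.3300   0.7625]
(I − A)⁻¹ = adj(I−A) / det(I−A) ≈
  [   1.8182     0.7407     0.9540]
  [   0.9091     1.4815     0.8474]
  [   0.9091     0.7407     1.7116]
x = (I − A)⁻¹ d = adj(I−A)·d / det(I−A), with det(I−A) = 0.4455:
  x_1 = (0.8100·460 + 0.3300·430 + 0.4250·550) / 0.4455 = 748.25 / 0.4455 ≈ 1679.6
  x_2 = (0.4050·460 + 0.6600·430 + 0.3775·550) / 0.4455 = 677.725 / 0.4455 ≈ 1521.3
  x_3 = (0.4050·460 + 0.3300·430 + 0.7625·550) / 0.4455 = 747.575 / 0.4455 ≈ 1678.1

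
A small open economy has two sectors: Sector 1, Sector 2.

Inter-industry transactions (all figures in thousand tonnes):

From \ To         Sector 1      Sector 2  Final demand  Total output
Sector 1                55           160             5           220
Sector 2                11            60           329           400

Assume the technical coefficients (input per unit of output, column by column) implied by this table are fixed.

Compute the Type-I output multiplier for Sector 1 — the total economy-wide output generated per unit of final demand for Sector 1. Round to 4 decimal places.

Technical coefficients a_ij = z_ij / X_j:
  a_11 = 55/220 = 0.25, a_21 = 11/220 = 0.05
  a_12 = 160/400 = 0.40, a_22 = 60/400 = 0.15
I − A =
  [   0.75    -0.40]
  [  -0.05     0.85]
det(I−A) = (0.75)(0.85) − (-0.40)(-0.05) = 0.6175
adj(I−A) = [[0.85, 0.40], [0.05, 0.75]]
(I − A)⁻¹ = adj(I−A) / det(I−A) ≈
  [   1.37652     0.64777]
  [   0.08097     1.21457]
The output multiplier for sector j is the column-j sum of the Leontief inverse (I − A)⁻¹ = adj(I−A) / det(I−A).
Column 1 of adj(I−A): (0.85, 0.05); det(I−A) = 0.6175.
m_1 = (0.85 + 0.05) / 0.6175 = 0.90 / 0.6175 ≈ 1.4575.

m_1 = 1.4575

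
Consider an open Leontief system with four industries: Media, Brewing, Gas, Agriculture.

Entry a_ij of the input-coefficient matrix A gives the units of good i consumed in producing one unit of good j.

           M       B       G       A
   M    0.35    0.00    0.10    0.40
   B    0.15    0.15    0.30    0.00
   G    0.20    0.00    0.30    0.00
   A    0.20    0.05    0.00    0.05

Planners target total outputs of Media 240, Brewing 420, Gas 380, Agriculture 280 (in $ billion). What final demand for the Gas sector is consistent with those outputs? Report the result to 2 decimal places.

I − A =
  [   0.65     0.00    -0.10    -0.40]
  [  -0.15     0.85    -0.30     0.00]
  [  -0.20     0.00     0.70     0.00]
  [  -0.20    -0.05     0.00     0.95]
d = (I − A) x:
  d_M = (+0.65)·240 + (+0.00)·420 + (-0.10)·380 + (-0.40)·280 = 6.00
  d_B = (-0.15)·240 + (+0.85)·420 + (-0.30)·380 + (+0.00)·280 = 207.00
  d_G = (-0.20)·240 + (+0.00)·420 + (+0.70)·380 + (+0.00)·280 = 218.00
  d_A = (-0.20)·240 + (-0.05)·420 + (+0.00)·380 + (+0.95)·280 = 197.00

d_G = 218.00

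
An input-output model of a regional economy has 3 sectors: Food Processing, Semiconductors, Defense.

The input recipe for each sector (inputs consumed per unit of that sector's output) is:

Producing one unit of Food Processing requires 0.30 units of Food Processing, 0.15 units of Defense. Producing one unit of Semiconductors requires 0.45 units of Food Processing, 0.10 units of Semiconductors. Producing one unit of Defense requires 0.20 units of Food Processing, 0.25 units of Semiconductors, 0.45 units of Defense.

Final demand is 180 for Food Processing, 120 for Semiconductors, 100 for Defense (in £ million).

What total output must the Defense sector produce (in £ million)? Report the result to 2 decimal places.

x_3 = 315.24

I − A =
  [   0.70    -0.45    -0.20]
  [   0.00     0.90    -0.25]
  [  -0.15     0.00     0.55]
Cofactors of I−A, C_ij = (−1)^(i+j)·(minor ij) (rows/columns in the sector order above):
  C_11 = (0.90)(0.55) − (-0.25)(0.00) = 0.4950
  C_12 = −[(0.00)(0.55) − (-0.25)(-0.15)] = 0.0375
  C_13 = (0.00)(0.00) − (0.90)(-0.15) = 0.1350
  C_21 = −[(-0.45)(0.55) − (-0.20)(0.00)] = 0.2475
  C_22 = (0.70)(0.55) − (-0.20)(-0.15) = 0.3550
  C_23 = −[(0.70)(0.00) − (-0.45)(-0.15)] = 0.0675
  C_31 = (-0.45)(-0.25) − (-0.20)(0.90) = 0.2925
  C_32 = −[(0.70)(-0.25) − (-0.20)(0.00)] = 0.1750
  C_33 = (0.70)(0.90) − (-0.45)(0.00) = 0.6300
det(I−A) = Σ_j (I−A)_1j·C_1j = (0.70)(0.4950) + (-0.45)(0.0375) + (-0.20)(0.1350) = 0.302625
adj(I−A) = Cᵀ =
  [ 0.4950   0.2475   0.2925]
  [ 0.0375   0.3550   0.1750]
  [ 0.1350   0.0675   0.6300]
(I − A)⁻¹ = adj(I−A) / det(I−A) ≈
  [   1.6357     0.8178     0.9665]
  [   0.1239     1.1731     0.5783]
  [   0.4461     0.2230     2.0818]
x = (I − A)⁻¹ d = adj(I−A)·d / det(I−A), with det(I−A) = 0.302625:
  x_1 = (0.4950·180 + 0.2475·120 + 0.2925·100) / 0.302625 = 148.05 / 0.302625 ≈ 489.22
  x_2 = (0.0375·180 + 0.3550·120 + 0.1750·100) / 0.302625 = 66.85 / 0.302625 ≈ 220.90
  x_3 = (0.1350·180 + 0.0675·120 + 0.6300·100) / 0.302625 = 95.40 / 0.302625 ≈ 315.24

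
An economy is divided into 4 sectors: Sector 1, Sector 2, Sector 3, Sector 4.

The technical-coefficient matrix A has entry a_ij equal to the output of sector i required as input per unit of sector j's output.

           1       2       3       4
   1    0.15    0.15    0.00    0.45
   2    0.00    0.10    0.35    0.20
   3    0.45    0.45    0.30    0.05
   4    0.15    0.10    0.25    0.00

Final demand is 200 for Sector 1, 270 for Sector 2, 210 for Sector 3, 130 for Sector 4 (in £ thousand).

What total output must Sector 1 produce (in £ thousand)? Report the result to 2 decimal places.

x_1 = 828.35

I − A =
  [   0.85    -0.15     0.00    -0.45]
  [   0.00     0.90    -0.35    -0.20]
  [  -0.45    -0.45     0.70    -0.05]
  [  -0.15    -0.10    -0.25     1.00]
Compute the cofactors C_ij = (−1)^(i+j)·(3×3 minor ij) of I−A; the adjugate is their transpose:
adj(I−A) = Cᵀ =
  [ 0.423000   0.185250   0.177000   0.236250]
  [ 0.203625   0.486500   0.316375   0.204750]
  [ 0.416250   0.445250   0.682750   0.310500]
  [ 0.187875   0.187750   0.228875   0.378000]
det(I−A) = Σ_j (I−A)_1j·C_1j = (0.85)(0.423000) + (-0.15)(0.203625) + (0.00)(0.416250) + (-0.45)(0.187875) = 0.2444625
(I − A)⁻¹ = adj(I−A) / det(I−A) ≈
  [   1.7303     0.7578     0.7240     0.9664]
  [   0.8329     1.9901     1.2942     0.8376]
  [   1.7027     1.8213     2.7929     1.2701]
  [   0.7685     0.7680     0.9362     1.5462]
x = (I − A)⁻¹ d = adj(I−A)·d / det(I−A), with det(I−A) = 0.2444625:
  x_1 = (0.423000·200 + 0.185250·270 + 0.177000·210 + 0.236250·130) / 0.2444625 = 202.50 / 0.2444625 ≈ 828.35
  x_2 = (0.203625·200 + 0.486500·270 + 0.316375·210 + 0.204750·130) / 0.2444625 = 265.13625 / 0.2444625 ≈ 1084.57
  x_3 = (0.416250·200 + 0.445250·270 + 0.682750·210 + 0.310500·130) / 0.2444625 = 387.21 / 0.2444625 ≈ 1583.92
  x_4 = (0.187875·200 + 0.187750·270 + 0.228875·210 + 0.378000·130) / 0.2444625 = 185.47125 / 0.2444625 ≈ 758.69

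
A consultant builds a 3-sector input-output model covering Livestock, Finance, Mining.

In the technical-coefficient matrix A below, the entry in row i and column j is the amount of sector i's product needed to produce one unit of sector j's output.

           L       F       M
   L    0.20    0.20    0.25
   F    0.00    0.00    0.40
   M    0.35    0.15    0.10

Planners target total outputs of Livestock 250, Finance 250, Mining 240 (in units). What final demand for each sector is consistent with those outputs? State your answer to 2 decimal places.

I − A =
  [   0.80    -0.20    -0.25]
  [   0.00     1.00    -0.40]
  [  -0.35    -0.15     0.90]
d = (I − A) x:
  d_L = (+0.80)·250 + (-0.20)·250 + (-0.25)·240 = 90.00
  d_F = (+0.00)·250 + (+1.00)·250 + (-0.40)·240 = 154.00
  d_M = (-0.35)·250 + (-0.15)·250 + (+0.90)·240 = 91.00

d_L = 90.00, d_F = 154.00, d_M = 91.00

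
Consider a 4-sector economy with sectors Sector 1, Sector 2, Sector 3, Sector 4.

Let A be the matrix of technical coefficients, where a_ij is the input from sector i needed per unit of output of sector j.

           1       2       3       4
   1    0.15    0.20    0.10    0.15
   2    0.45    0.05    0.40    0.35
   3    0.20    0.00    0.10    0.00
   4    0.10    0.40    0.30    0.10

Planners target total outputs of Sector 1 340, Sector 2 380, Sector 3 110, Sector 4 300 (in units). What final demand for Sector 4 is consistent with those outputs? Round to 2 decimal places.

d_4 = 51.00

I − A =
  [   0.85    -0.20    -0.10    -0.15]
  [  -0.45     0.95    -0.40    -0.35]
  [  -0.20     0.00     0.90     0.00]
  [  -0.10    -0.40    -0.30     0.90]
d = (I − A) x:
  d_1 = (+0.85)·340 + (-0.20)·380 + (-0.10)·110 + (-0.15)·300 = 157.00
  d_2 = (-0.45)·340 + (+0.95)·380 + (-0.40)·110 + (-0.35)·300 = 59.00
  d_3 = (-0.20)·340 + (+0.00)·380 + (+0.90)·110 + (+0.00)·300 = 31.00
  d_4 = (-0.10)·340 + (-0.40)·380 + (-0.30)·110 + (+0.90)·300 = 51.00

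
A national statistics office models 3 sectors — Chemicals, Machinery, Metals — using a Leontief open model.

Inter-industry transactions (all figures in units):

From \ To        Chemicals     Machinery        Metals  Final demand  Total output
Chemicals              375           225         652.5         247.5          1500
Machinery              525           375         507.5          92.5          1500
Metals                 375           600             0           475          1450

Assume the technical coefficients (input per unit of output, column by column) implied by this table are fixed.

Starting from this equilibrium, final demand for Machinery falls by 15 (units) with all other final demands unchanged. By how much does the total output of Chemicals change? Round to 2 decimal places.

Δx_1 = -20.25

Technical coefficients a_ij = z_ij / X_j:
  a_11 = 375/1500 = 0.25, a_21 = 525/1500 = 0.35, a_31 = 375/1500 = 0.25
  a_12 = 225/1500 = 0.15, a_22 = 375/1500 = 0.25, a_32 = 600/1500 = 0.40
  a_13 = 652.5/1450 = 0.45, a_23 = 507.5/1450 = 0.35, a_33 = 0/1450 = 0.00
I − A =
  [   0.75    -0.15    -0.45]
  [  -0.35     0.75    -0.35]
  [  -0.25    -0.40     1.00]
Cofactors of I−A, C_ij = (−1)^(i+j)·(minor ij) (rows/columns in the sector order above):
  C_11 = (0.75)(1.00) − (-0.35)(-0.40) = 0.6100
  C_12 = −[(-0.35)(1.00) − (-0.35)(-0.25)] = 0.4375
  C_13 = (-0.35)(-0.40) − (0.75)(-0.25) = 0.3275
  C_21 = −[(-0.15)(1.00) − (-0.45)(-0.40)] = 0.3300
  C_22 = (0.75)(1.00) − (-0.45)(-0.25) = 0.6375
  C_23 = −[(0.75)(-0.40) − (-0.15)(-0.25)] = 0.3375
  C_31 = (-0.15)(-0.35) − (-0.45)(0.75) = 0.3900
  C_32 = −[(0.75)(-0.35) − (-0.45)(-0.35)] = 0.4200
  C_33 = (0.75)(0.75) − (-0.15)(-0.35) = 0.5100
det(I−A) = Σ_j (I−A)_1j·C_1j = (0.75)(0.6100) + (-0.15)(0.4375) + (-0.45)(0.3275) = 0.2445
adj(I−A) = Cᵀ =
  [ 0.6100   0.3300   0.3900]
  [ 0.4375   0.6375   0.4200]
  [ 0.3275   0.3375   0.5100]
(I − A)⁻¹ = adj(I−A) / det(I−A) ≈
  [   2.4949     1.3497     1.5951]
  [   1.7894     2.6074     1.7178]
  [   1.3395     1.3804     2.0859]
Δx = (I − A)⁻¹ Δd with Δd having -15 in the Machinery component and 0 elsewhere.
So Δx_1 = L_12 · (-15), where L_12 = adj(I−A)_12 / det(I−A) = 0.3300 / 0.2445.
Δx_1 = 0.3300 × (-15) / 0.2445 = -4.95 / 0.2445 ≈ -20.25.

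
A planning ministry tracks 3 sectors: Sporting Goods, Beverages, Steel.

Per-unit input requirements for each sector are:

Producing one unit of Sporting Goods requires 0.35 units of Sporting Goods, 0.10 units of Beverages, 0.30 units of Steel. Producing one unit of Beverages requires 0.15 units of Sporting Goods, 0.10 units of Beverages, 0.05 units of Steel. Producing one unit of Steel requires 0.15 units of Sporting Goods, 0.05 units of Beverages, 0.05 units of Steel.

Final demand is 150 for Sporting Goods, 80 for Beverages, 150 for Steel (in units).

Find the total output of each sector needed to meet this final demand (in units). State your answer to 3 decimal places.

I − A =
  [   0.65    -0.15    -0.15]
  [  -0.10     0.90    -0.05]
  [  -0.30    -0.05     0.95]
Cofactors of I−A, C_ij = (−1)^(i+j)·(minor ij) (rows/columns in the sector order above):
  C_11 = (0.90)(0.95) − (-0.05)(-0.05) = 0.8525
  C_12 = −[(-0.10)(0.95) − (-0.05)(-0.30)] = 0.1100
  C_13 = (-0.10)(-0.05) − (0.90)(-0.30) = 0.2750
  C_21 = −[(-0.15)(0.95) − (-0.15)(-0.05)] = 0.1500
  C_22 = (0.65)(0.95) − (-0.15)(-0.30) = 0.5725
  C_23 = −[(0.65)(-0.05) − (-0.15)(-0.30)] = 0.0775
  C_31 = (-0.15)(-0.05) − (-0.15)(0.90) = 0.1425
  C_32 = −[(0.65)(-0.05) − (-0.15)(-0.10)] = 0.0475
  C_33 = (0.65)(0.90) − (-0.15)(-0.10) = 0.5700
det(I−A) = Σ_j (I−A)_1j·C_1j = (0.65)(0.8525) + (-0.15)(0.1100) + (-0.15)(0.2750) = 0.496375
adj(I−A) = Cᵀ =
  [ 0.8525   0.1500   0.1425]
  [ 0.1100   0.5725   0.0475]
  [ 0.2750   0.0775   0.5700]
(I − A)⁻¹ = adj(I−A) / det(I−A) ≈
  [   1.7175     0.3022     0.2871]
  [   0.2216     1.1534     0.0957]
  [   0.5540     0.1561     1.1483]
x = (I − A)⁻¹ d = adj(I−A)·d / det(I−A), with det(I−A) = 0.496375:
  x_1 = (0.8525·150 + 0.1500·80 + 0.1425·150) / 0.496375 = 161.25 / 0.496375 ≈ 324.855
  x_2 = (0.1100·150 + 0.5725·80 + 0.0475·150) / 0.496375 = 69.425 / 0.496375 ≈ 139.864
  x_3 = (0.2750·150 + 0.0775·80 + 0.5700·150) / 0.496375 = 132.95 / 0.496375 ≈ 267.842

x_1 = 324.855, x_2 = 139.864, x_3 = 267.842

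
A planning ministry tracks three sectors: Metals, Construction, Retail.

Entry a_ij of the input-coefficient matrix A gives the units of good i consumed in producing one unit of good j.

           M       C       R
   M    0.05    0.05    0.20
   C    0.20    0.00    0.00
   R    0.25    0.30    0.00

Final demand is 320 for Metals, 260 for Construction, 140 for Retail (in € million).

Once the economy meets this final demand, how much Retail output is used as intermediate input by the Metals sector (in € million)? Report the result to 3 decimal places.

I − A =
  [   0.95    -0.05    -0.20]
  [  -0.20     1.00     0.00]
  [  -0.25    -0.30     1.00]
Cofactors of I−A, C_ij = (−1)^(i+j)·(minor ij) (rows/columns in the sector order above):
  C_11 = (1.00)(1.00) − (0.00)(-0.30) = 1.0000
  C_12 = −[(-0.20)(1.00) − (0.00)(-0.25)] = 0.2000
  C_13 = (-0.20)(-0.30) − (1.00)(-0.25) = 0.3100
  C_21 = −[(-0.05)(1.00) − (-0.20)(-0.30)] = 0.1100
  C_22 = (0.95)(1.00) − (-0.20)(-0.25) = 0.9000
  C_23 = −[(0.95)(-0.30) − (-0.05)(-0.25)] = 0.2975
  C_31 = (-0.05)(0.00) − (-0.20)(1.00) = 0.2000
  C_32 = −[(0.95)(0.00) − (-0.20)(-0.20)] = 0.0400
  C_33 = (0.95)(1.00) − (-0.05)(-0.20) = 0.9400
det(I−A) = Σ_j (I−A)_1j·C_1j = (0.95)(1.0000) + (-0.05)(0.2000) + (-0.20)(0.3100) = 0.8780
adj(I−A) = Cᵀ =
  [ 1.0000   0.1100   0.2000]
  [ 0.2000   0.9000   0.0400]
  [ 0.3100   0.2975   0.9400]
(I − A)⁻¹ = adj(I−A) / det(I−A) ≈
  [   1.1390     0.1253     0.2278]
  [   0.2278     1.0251     0.0456]
  [   0.3531     0.3388     1.0706]
First solve x = (I − A)⁻¹ d = adj(I−A)·d / det(I−A); in particular x_M = (1.0000·320 + 0.1100·260 + 0.2000·140) / 0.8780 = 376.60 / 0.8780 ≈ 428.92938.
Intermediate flow from R to M: z_RM = a_RM · x_M = 0.25 × 376.60 / 0.8780 = 94.15 / 0.8780 ≈ 107.232.

z_RM = 107.232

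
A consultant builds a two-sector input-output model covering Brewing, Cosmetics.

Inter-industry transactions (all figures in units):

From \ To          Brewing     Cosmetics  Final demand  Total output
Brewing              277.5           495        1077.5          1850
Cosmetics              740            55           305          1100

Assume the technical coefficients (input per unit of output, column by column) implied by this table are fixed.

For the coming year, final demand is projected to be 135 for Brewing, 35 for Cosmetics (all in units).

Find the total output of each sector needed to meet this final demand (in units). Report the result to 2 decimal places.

Technical coefficients a_ij = z_ij / X_j:
  a_BB = 277.5/1850 = 0.15, a_CB = 740/1850 = 0.40
  a_BC = 495/1100 = 0.45, a_CC = 55/1100 = 0.05
I − A =
  [   0.85    -0.45]
  [  -0.40     0.95]
det(I−A) = (0.85)(0.95) − (-0.45)(-0.40) = 0.6275
adj(I−A) = [[0.95, 0.45], [0.40, 0.85]]
(I − A)⁻¹ = adj(I−A) / det(I−A) ≈
  [   1.5139     0.7171]
  [   0.6375     1.3546]
x = (I − A)⁻¹ d = adj(I−A)·d / det(I−A), with det(I−A) = 0.6275:
  x_B = (0.95·135 + 0.45·35) / 0.6275 = 144.00 / 0.6275 ≈ 229.48
  x_C = (0.40·135 + 0.85·35) / 0.6275 = 83.75 / 0.6275 ≈ 133.47

x_B = 229.48, x_C = 133.47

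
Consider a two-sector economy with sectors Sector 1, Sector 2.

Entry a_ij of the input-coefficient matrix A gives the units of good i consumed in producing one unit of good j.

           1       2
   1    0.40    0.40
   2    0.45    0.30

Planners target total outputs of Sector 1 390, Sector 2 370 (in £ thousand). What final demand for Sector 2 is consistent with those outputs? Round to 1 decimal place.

I − A =
  [   0.60    -0.40]
  [  -0.45     0.70]
d = (I − A) x:
  d_1 = (+0.60)·390 + (-0.40)·370 = 86.0
  d_2 = (-0.45)·390 + (+0.70)·370 = 83.5

d_2 = 83.5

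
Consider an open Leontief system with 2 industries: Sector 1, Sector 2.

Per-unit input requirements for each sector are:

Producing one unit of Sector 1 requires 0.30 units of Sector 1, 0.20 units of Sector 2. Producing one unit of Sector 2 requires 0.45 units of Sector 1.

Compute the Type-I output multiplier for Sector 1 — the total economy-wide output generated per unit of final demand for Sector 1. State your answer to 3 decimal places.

I − A =
  [   0.70    -0.45]
  [  -0.20     1.00]
det(I−A) = (0.70)(1.00) − (-0.45)(-0.20) = 0.6100
adj(I−A) = [[1.00, 0.45], [0.20, 0.70]]
(I − A)⁻¹ = adj(I−A) / det(I−A) ≈
  [   1.6393     0.7377]
  [   0.3279     1.1475]
The output multiplier for sector j is the column-j sum of the Leontief inverse (I − A)⁻¹ = adj(I−A) / det(I−A).
Column 1 of adj(I−A): (1.00, 0.20); det(I−A) = 0.6100.
m_1 = (1.00 + 0.20) / 0.6100 = 1.20 / 0.6100 ≈ 1.967.

m_1 = 1.967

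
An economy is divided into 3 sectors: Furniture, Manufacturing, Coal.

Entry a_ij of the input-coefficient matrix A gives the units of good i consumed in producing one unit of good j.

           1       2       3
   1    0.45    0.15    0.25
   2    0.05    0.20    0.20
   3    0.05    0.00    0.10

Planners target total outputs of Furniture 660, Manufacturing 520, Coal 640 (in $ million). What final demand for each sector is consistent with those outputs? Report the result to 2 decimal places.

I − A =
  [   0.55    -0.15    -0.25]
  [  -0.05     0.80    -0.20]
  [  -0.05     0.00     0.90]
d = (I − A) x:
  d_1 = (+0.55)·660 + (-0.15)·520 + (-0.25)·640 = 125.00
  d_2 = (-0.05)·660 + (+0.80)·520 + (-0.20)·640 = 255.00
  d_3 = (-0.05)·660 + (+0.00)·520 + (+0.90)·640 = 543.00

d_1 = 125.00, d_2 = 255.00, d_3 = 543.00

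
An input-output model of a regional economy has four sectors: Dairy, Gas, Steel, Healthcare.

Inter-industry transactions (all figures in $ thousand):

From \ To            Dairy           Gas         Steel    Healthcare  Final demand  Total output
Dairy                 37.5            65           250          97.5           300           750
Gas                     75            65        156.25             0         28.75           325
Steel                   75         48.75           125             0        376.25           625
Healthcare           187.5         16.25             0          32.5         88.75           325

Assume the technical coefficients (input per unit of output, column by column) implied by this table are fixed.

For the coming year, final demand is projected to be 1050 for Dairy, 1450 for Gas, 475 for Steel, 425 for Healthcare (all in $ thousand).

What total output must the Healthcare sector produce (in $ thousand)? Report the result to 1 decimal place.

Technical coefficients a_ij = z_ij / X_j:
  a_11 = 37.5/750 = 0.05, a_21 = 75/750 = 0.10, a_31 = 75/750 = 0.10, a_41 = 187.5/750 = 0.25
  a_12 = 65/325 = 0.20, a_22 = 65/325 = 0.20, a_32 = 48.75/325 = 0.15, a_42 = 16.25/325 = 0.05
  a_13 = 250/625 = 0.40, a_23 = 156.25/625 = 0.25, a_33 = 125/625 = 0.20, a_43 = 0/625 = 0.00
  a_14 = 97.5/325 = 0.30, a_24 = 0/325 = 0.00, a_34 = 0/325 = 0.00, a_44 = 32.5/325 = 0.10
I − A =
  [   0.95    -0.20    -0.40    -0.30]
  [  -0.10     0.80    -0.25     0.00]
  [  -0.10    -0.15     0.80     0.00]
  [  -0.25    -0.05     0.00     0.90]
Compute the cofactors C_ij = (−1)^(i+j)·(3×3 minor ij) of I−A; the adjugate is their transpose:
adj(I−A) = Cᵀ =
  [ 0.542250   0.210000   0.336750   0.180750]
  [ 0.094500   0.588000   0.231000   0.031500]
  [ 0.085500   0.136500   0.604500   0.028500]
  [ 0.155875   0.091000   0.106375   0.513375]
det(I−A) = Σ_j (I−A)_1j·C_1j = (0.95)(0.542250) + (-0.20)(0.094500) + (-0.40)(0.085500) + (-0.30)(0.155875) = 0.415275
(I − A)⁻¹ = adj(I−A) / det(I−A) ≈
  [   1.3058     0.5057     0.8109     0.4353]
  [   0.2276     1.4159     0.5563     0.0759]
  [   0.2059     0.3287     1.4557     0.0686]
  [   0.3754     0.2191     0.2562     1.2362]
x = (I − A)⁻¹ d = adj(I−A)·d / det(I−A), with det(I−A) = 0.415275:
  x_1 = (0.542250·1050 + 0.210000·1450 + 0.336750·475 + 0.180750·425) / 0.415275 = 1110.6375 / 0.415275 ≈ 2674.5
  x_2 = (0.094500·1050 + 0.588000·1450 + 0.231000·475 + 0.031500·425) / 0.415275 = 1074.9375 / 0.415275 ≈ 2588.5
  x_3 = (0.085500·1050 + 0.136500·1450 + 0.604500·475 + 0.028500·425) / 0.415275 = 586.95 / 0.415275 ≈ 1413.4
  x_4 = (0.155875·1050 + 0.091000·1450 + 0.106375·475 + 0.513375·425) / 0.415275 = 564.33125 / 0.415275 ≈ 1358.9

x_4 = 1358.9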